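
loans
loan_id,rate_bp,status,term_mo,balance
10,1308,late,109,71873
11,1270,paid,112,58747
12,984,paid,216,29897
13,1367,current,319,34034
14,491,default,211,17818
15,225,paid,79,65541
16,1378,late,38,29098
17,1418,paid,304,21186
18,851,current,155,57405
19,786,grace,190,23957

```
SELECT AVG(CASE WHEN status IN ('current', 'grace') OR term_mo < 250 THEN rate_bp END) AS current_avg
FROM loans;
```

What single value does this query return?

loan_id=10: ✓ → 1308
loan_id=11: ✓ → 1270
loan_id=12: ✓ → 984
loan_id=13: ✓ → 1367
loan_id=14: ✓ → 491
loan_id=15: ✓ → 225
loan_id=16: ✓ → 1378
loan_id=17: ✗
loan_id=18: ✓ → 851
loan_id=19: ✓ → 786
current_avg = (1308 + 1270 + 984 + 1367 + 491 + 225 + 1378 + 851 + 786) / 9 = 962.2222222222

962.2222222222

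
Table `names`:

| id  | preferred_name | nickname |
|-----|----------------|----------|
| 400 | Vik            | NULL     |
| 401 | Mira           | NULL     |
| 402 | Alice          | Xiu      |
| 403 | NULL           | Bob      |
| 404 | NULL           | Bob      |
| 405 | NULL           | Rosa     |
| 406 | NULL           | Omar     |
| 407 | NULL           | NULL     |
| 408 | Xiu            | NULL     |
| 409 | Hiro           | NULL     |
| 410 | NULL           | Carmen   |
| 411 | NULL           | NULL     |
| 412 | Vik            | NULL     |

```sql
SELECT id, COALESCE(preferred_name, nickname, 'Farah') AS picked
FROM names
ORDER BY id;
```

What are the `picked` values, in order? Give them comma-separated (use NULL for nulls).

id=400: preferred_name=Vik → Vik
id=401: preferred_name=Mira → Mira
id=402: preferred_name=Alice → Alice
id=403: preferred_name=NULL, nickname=Bob → Bob
id=404: preferred_name=NULL, nickname=Bob → Bob
id=405: preferred_name=NULL, nickname=Rosa → Rosa
id=406: preferred_name=NULL, nickname=Omar → Omar
id=407: preferred_name=NULL, nickname=NULL, → literal Farah → Farah
id=408: preferred_name=Xiu → Xiu
id=409: preferred_name=Hiro → Hiro
id=410: preferred_name=NULL, nickname=Carmen → Carmen
id=411: preferred_name=NULL, nickname=NULL, → literal Farah → Farah
id=412: preferred_name=Vik → Vik

Vik, Mira, Alice, Bob, Bob, Rosa, Omar, Farah, Xiu, Hiro, Carmen, Farah, Vik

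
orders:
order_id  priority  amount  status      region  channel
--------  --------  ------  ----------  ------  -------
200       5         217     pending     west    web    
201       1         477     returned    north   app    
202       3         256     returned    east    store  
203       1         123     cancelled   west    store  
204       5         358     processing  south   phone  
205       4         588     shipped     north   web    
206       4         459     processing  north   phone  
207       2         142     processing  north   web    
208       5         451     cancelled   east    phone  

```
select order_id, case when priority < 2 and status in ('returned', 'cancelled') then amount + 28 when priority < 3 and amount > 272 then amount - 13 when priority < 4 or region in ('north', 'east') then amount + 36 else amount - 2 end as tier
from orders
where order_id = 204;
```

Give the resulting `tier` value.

order_id = 204: priority=5, amount=358, status=processing, region=south, channel=phone.
priority < 2 and status in ('returned', 'cancelled') → false
priority < 3 and amount > 272 → false
priority < 4 or region in ('north', 'east') → false
No prior WHEN matched → ELSE → 356

356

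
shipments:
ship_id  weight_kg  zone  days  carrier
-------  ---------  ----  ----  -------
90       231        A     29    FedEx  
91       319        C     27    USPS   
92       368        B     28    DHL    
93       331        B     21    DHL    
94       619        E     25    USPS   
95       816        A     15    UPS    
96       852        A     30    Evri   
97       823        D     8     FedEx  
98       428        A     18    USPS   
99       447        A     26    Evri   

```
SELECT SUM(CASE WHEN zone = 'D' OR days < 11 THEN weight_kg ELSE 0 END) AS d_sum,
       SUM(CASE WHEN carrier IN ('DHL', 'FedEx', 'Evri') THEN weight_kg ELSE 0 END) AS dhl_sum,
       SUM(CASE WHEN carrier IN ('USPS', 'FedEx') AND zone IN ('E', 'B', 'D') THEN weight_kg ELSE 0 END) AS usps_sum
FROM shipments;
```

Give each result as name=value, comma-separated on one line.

d_sum=823, dhl_sum=3052, usps_sum=1442

[d_sum: zone = 'D' OR days < 11]
ship_id=90: ✗
ship_id=91: ✗
ship_id=92: ✗
ship_id=93: ✗
ship_id=94: ✗
ship_id=95: ✗
ship_id=96: ✗
ship_id=97: ✓ → 823
ship_id=98: ✗
ship_id=99: ✗
d_sum = 823
—
[dhl_sum: carrier IN ('DHL', 'FedEx', 'Evri')]
ship_id=90: ✓ → 231
ship_id=91: ✗
ship_id=92: ✓ → 368
ship_id=93: ✓ → 331
ship_id=94: ✗
ship_id=95: ✗
ship_id=96: ✓ → 852
ship_id=97: ✓ → 823
ship_id=98: ✗
ship_id=99: ✓ → 447
dhl_sum = 231 + 368 + 331 + 852 + 823 + 447 = 3052
—
[usps_sum: carrier IN ('USPS', 'FedEx') AND zone IN ('E', 'B', 'D')]
ship_id=90: ✗
ship_id=91: ✗
ship_id=92: ✗
ship_id=93: ✗
ship_id=94: ✓ → 619
ship_id=95: ✗
ship_id=96: ✗
ship_id=97: ✓ → 823
ship_id=98: ✗
ship_id=99: ✗
usps_sum = 619 + 823 = 1442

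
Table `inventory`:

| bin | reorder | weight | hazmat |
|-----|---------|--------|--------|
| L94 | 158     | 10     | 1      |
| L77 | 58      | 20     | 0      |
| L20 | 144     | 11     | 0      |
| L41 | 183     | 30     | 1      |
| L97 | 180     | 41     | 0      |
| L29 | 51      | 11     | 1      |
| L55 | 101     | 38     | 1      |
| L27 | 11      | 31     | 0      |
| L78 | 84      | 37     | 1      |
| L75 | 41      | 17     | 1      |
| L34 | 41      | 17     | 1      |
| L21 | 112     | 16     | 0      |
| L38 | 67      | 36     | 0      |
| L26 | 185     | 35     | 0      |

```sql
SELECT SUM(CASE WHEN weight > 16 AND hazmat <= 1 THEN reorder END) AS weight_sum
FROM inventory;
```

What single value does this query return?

bin=L94: ✗
bin=L77: ✓ → 58
bin=L20: ✗
bin=L41: ✓ → 183
bin=L97: ✓ → 180
bin=L29: ✗
bin=L55: ✓ → 101
bin=L27: ✓ → 11
bin=L78: ✓ → 84
bin=L75: ✓ → 41
bin=L34: ✓ → 41
bin=L21: ✗
bin=L38: ✓ → 67
bin=L26: ✓ → 185
weight_sum = 58 + 183 + 180 + 101 + 11 + 84 + 41 + 41 + 67 + 185 = 951

951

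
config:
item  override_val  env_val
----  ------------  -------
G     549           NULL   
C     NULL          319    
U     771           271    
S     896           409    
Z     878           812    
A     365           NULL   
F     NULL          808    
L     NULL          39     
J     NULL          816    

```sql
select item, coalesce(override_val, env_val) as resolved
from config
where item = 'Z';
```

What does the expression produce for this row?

item = Z: override_val=878, env_val=812.
override_val=878 → 878

878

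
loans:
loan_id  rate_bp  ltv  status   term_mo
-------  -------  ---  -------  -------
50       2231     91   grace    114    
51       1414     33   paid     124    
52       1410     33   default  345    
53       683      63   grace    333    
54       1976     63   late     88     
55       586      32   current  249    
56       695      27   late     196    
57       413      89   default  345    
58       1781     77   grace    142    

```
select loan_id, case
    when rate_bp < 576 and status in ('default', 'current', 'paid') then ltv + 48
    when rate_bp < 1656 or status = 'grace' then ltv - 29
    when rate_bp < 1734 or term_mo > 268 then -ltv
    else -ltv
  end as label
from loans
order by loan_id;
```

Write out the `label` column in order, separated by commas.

62, 4, 4, 34, -63, 3, -2, 137, 48

loan_id=50: rate_bp < 1656 or status = 'grace' → 62
loan_id=51: rate_bp < 1656 or status = 'grace' → 4
loan_id=52: rate_bp < 1656 or status = 'grace' → 4
loan_id=53: rate_bp < 1656 or status = 'grace' → 34
loan_id=54: ELSE → -63
loan_id=55: rate_bp < 1656 or status = 'grace' → 3
loan_id=56: rate_bp < 1656 or status = 'grace' → -2
loan_id=57: rate_bp < 576 and status in ('default', 'current', 'paid') → 137
loan_id=58: rate_bp < 1656 or status = 'grace' → 48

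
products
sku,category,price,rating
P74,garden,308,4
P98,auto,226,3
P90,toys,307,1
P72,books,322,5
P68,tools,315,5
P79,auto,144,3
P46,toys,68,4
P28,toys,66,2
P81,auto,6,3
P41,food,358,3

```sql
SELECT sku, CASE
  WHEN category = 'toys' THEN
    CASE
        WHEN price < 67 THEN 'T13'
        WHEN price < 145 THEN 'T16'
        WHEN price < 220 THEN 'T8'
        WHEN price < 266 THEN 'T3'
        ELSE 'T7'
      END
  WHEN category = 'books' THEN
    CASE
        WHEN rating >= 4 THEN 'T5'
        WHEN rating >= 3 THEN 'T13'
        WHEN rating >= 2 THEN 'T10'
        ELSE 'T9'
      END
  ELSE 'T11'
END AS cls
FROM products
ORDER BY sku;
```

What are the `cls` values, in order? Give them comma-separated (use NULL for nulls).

T13, T11, T16, T11, T5, T11, T11, T11, T7, T11

sku=P28: category='toys' → inner[price < 67] → T13
sku=P41: category='food' → outer ELSE → T11
sku=P46: category='toys' → inner[price < 145] → T16
sku=P68: category='tools' → outer ELSE → T11
sku=P72: category='books' → inner[rating >= 4] → T5
sku=P74: category='garden' → outer ELSE → T11
sku=P79: category='auto' → outer ELSE → T11
sku=P81: category='auto' → outer ELSE → T11
sku=P90: category='toys' → inner[ELSE] → T7
sku=P98: category='auto' → outer ELSE → T11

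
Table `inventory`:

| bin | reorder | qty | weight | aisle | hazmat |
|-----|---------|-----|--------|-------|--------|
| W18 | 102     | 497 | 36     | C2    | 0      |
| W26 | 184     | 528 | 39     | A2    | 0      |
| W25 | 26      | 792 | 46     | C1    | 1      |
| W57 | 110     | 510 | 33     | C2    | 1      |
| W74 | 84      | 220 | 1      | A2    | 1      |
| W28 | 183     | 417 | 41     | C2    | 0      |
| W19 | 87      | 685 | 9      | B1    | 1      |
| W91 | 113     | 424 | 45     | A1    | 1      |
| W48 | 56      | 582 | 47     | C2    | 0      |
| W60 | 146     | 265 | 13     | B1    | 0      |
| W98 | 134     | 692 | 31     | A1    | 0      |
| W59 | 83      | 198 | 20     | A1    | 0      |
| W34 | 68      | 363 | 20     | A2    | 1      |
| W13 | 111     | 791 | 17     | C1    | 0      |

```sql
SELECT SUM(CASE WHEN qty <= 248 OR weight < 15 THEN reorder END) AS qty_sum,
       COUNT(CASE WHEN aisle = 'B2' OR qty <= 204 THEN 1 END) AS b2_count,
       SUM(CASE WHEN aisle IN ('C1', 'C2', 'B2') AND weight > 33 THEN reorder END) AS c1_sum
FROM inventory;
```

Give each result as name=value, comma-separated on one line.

[qty_sum: qty <= 248 OR weight < 15]
bin=W18: ✗
bin=W26: ✗
bin=W25: ✗
bin=W57: ✗
bin=W74: ✓ → 84
bin=W28: ✗
bin=W19: ✓ → 87
bin=W91: ✗
bin=W48: ✗
bin=W60: ✓ → 146
bin=W98: ✗
bin=W59: ✓ → 83
bin=W34: ✗
bin=W13: ✗
qty_sum = 84 + 87 + 146 + 83 = 400
—
[b2_count: aisle = 'B2' OR qty <= 204]
bin=W18: ✗
bin=W26: ✗
bin=W25: ✗
bin=W57: ✗
bin=W74: ✗
bin=W28: ✗
bin=W19: ✗
bin=W91: ✗
bin=W48: ✗
bin=W60: ✗
bin=W98: ✗
bin=W59: ✓ → 1
bin=W34: ✗
bin=W13: ✗
b2_count = COUNT(1) = 1
—
[c1_sum: aisle IN ('C1', 'C2', 'B2') AND weight > 33]
bin=W18: ✓ → 102
bin=W26: ✗
bin=W25: ✓ → 26
bin=W57: ✗
bin=W74: ✗
bin=W28: ✓ → 183
bin=W19: ✗
bin=W91: ✗
bin=W48: ✓ → 56
bin=W60: ✗
bin=W98: ✗
bin=W59: ✗
bin=W34: ✗
bin=W13: ✗
c1_sum = 102 + 26 + 183 + 56 = 367

qty_sum=400, b2_count=1, c1_sum=367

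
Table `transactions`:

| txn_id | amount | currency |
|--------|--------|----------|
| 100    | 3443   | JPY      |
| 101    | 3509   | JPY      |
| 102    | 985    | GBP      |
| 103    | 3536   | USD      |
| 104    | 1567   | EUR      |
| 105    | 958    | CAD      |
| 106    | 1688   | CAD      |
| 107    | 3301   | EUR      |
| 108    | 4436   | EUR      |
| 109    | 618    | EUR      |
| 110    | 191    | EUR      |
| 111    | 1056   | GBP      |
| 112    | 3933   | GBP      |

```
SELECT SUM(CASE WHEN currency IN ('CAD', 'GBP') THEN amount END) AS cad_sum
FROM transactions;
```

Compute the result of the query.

8620

txn_id=100: ✗
txn_id=101: ✗
txn_id=102: ✓ → 985
txn_id=103: ✗
txn_id=104: ✗
txn_id=105: ✓ → 958
txn_id=106: ✓ → 1688
txn_id=107: ✗
txn_id=108: ✗
txn_id=109: ✗
txn_id=110: ✗
txn_id=111: ✓ → 1056
txn_id=112: ✓ → 3933
cad_sum = 985 + 958 + 1688 + 1056 + 3933 = 8620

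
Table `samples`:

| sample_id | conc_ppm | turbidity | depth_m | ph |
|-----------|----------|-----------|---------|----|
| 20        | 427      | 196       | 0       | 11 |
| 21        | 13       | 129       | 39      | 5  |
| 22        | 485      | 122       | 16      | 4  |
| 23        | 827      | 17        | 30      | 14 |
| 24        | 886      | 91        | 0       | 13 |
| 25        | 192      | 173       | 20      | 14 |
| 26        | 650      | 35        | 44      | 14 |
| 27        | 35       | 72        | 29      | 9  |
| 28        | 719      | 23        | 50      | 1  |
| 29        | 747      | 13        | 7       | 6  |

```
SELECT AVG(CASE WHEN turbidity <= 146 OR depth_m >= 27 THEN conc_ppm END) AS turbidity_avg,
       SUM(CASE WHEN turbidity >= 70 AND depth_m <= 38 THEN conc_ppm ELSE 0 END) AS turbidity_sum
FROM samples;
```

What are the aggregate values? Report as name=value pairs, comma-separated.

turbidity_avg=545.25, turbidity_sum=2025

[turbidity_avg: turbidity <= 146 OR depth_m >= 27]
sample_id=20: ✗
sample_id=21: ✓ → 13
sample_id=22: ✓ → 485
sample_id=23: ✓ → 827
sample_id=24: ✓ → 886
sample_id=25: ✗
sample_id=26: ✓ → 650
sample_id=27: ✓ → 35
sample_id=28: ✓ → 719
sample_id=29: ✓ → 747
turbidity_avg = (13 + 485 + 827 + 886 + 650 + 35 + 719 + 747) / 8 = 545.25
—
[turbidity_sum: turbidity >= 70 AND depth_m <= 38]
sample_id=20: ✓ → 427
sample_id=21: ✗
sample_id=22: ✓ → 485
sample_id=23: ✗
sample_id=24: ✓ → 886
sample_id=25: ✓ → 192
sample_id=26: ✗
sample_id=27: ✓ → 35
sample_id=28: ✗
sample_id=29: ✗
turbidity_sum = 427 + 485 + 886 + 192 + 35 = 2025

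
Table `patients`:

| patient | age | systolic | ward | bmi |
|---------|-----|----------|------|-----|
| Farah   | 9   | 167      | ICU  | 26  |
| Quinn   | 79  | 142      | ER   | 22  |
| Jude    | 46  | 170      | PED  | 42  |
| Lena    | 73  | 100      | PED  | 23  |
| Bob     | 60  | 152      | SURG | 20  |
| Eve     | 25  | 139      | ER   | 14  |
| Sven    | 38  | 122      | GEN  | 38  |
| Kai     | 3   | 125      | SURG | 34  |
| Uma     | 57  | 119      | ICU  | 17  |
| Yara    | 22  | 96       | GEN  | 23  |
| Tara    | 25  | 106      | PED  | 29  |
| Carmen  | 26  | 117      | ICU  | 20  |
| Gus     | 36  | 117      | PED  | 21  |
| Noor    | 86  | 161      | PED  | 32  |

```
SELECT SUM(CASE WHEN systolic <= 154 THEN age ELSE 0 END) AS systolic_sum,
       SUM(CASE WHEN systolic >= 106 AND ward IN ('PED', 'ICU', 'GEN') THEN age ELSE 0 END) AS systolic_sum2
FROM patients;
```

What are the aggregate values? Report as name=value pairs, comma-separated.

[systolic_sum: systolic <= 154]
patient=Farah: ✗
patient=Quinn: ✓ → 79
patient=Jude: ✗
patient=Lena: ✓ → 73
patient=Bob: ✓ → 60
patient=Eve: ✓ → 25
patient=Sven: ✓ → 38
patient=Kai: ✓ → 3
patient=Uma: ✓ → 57
patient=Yara: ✓ → 22
patient=Tara: ✓ → 25
patient=Carmen: ✓ → 26
patient=Gus: ✓ → 36
patient=Noor: ✗
systolic_sum = 79 + 73 + 60 + 25 + 38 + 3 + 57 + 22 + 25 + 26 + 36 = 444
—
[systolic_sum2: systolic >= 106 AND ward IN ('PED', 'ICU', 'GEN')]
patient=Farah: ✓ → 9
patient=Quinn: ✗
patient=Jude: ✓ → 46
patient=Lena: ✗
patient=Bob: ✗
patient=Eve: ✗
patient=Sven: ✓ → 38
patient=Kai: ✗
patient=Uma: ✓ → 57
patient=Yara: ✗
patient=Tara: ✓ → 25
patient=Carmen: ✓ → 26
patient=Gus: ✓ → 36
patient=Noor: ✓ → 86
systolic_sum2 = 9 + 46 + 38 + 57 + 25 + 26 + 36 + 86 = 323

systolic_sum=444, systolic_sum2=323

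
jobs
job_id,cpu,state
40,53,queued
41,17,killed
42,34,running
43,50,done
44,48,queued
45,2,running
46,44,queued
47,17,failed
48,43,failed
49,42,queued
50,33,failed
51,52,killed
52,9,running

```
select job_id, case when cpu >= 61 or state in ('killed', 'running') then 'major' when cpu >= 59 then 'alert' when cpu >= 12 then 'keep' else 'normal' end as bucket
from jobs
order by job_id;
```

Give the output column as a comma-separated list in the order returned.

job_id=40: cpu >= 12 → keep
job_id=41: cpu >= 61 or state in ('killed', 'running') → major
job_id=42: cpu >= 61 or state in ('killed', 'running') → major
job_id=43: cpu >= 12 → keep
job_id=44: cpu >= 12 → keep
job_id=45: cpu >= 61 or state in ('killed', 'running') → major
job_id=46: cpu >= 12 → keep
job_id=47: cpu >= 12 → keep
job_id=48: cpu >= 12 → keep
job_id=49: cpu >= 12 → keep
job_id=50: cpu >= 12 → keep
job_id=51: cpu >= 61 or state in ('killed', 'running') → major
job_id=52: cpu >= 61 or state in ('killed', 'running') → major

keep, major, major, keep, keep, major, keep, keep, keep, keep, keep, major, major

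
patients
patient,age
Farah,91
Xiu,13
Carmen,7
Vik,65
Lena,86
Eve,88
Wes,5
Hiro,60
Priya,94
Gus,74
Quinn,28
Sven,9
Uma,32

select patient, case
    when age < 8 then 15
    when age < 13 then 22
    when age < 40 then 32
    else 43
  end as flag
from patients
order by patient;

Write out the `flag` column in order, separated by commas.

patient=Carmen: age < 8 → 15
patient=Eve: ELSE → 43
patient=Farah: ELSE → 43
patient=Gus: ELSE → 43
patient=Hiro: ELSE → 43
patient=Lena: ELSE → 43
patient=Priya: ELSE → 43
patient=Quinn: age < 40 → 32
patient=Sven: age < 13 → 22
patient=Uma: age < 40 → 32
patient=Vik: ELSE → 43
patient=Wes: age < 8 → 15
patient=Xiu: age < 40 → 32

15, 43, 43, 43, 43, 43, 43, 32, 22, 32, 43, 15, 32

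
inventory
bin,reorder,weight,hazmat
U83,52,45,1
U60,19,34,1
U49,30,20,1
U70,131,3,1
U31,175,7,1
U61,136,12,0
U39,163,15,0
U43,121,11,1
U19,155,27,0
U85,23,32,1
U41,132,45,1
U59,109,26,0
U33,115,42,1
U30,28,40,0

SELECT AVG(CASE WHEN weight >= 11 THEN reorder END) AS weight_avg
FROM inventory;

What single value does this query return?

90.25

bin=U83: ✓ → 52
bin=U60: ✓ → 19
bin=U49: ✓ → 30
bin=U70: ✗
bin=U31: ✗
bin=U61: ✓ → 136
bin=U39: ✓ → 163
bin=U43: ✓ → 121
bin=U19: ✓ → 155
bin=U85: ✓ → 23
bin=U41: ✓ → 132
bin=U59: ✓ → 109
bin=U33: ✓ → 115
bin=U30: ✓ → 28
weight_avg = (52 + 19 + 30 + 136 + 163 + 121 + 155 + 23 + 132 + 109 + 115 + 28) / 12 = 90.25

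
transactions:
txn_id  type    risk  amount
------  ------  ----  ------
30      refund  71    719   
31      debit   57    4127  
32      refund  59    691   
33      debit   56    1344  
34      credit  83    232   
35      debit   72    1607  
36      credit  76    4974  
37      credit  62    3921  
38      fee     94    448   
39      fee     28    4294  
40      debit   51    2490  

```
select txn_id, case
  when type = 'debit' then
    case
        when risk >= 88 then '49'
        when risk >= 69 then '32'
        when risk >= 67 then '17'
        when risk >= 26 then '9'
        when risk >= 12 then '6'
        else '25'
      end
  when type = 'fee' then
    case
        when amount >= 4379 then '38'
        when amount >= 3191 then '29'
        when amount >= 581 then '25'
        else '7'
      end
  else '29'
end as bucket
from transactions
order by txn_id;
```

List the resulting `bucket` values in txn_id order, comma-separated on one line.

29, 9, 29, 9, 29, 32, 29, 29, 7, 29, 9

txn_id=30: type='refund' → outer ELSE → 29
txn_id=31: type='debit' → inner[risk >= 26] → 9
txn_id=32: type='refund' → outer ELSE → 29
txn_id=33: type='debit' → inner[risk >= 26] → 9
txn_id=34: type='credit' → outer ELSE → 29
txn_id=35: type='debit' → inner[risk >= 69] → 32
txn_id=36: type='credit' → outer ELSE → 29
txn_id=37: type='credit' → outer ELSE → 29
txn_id=38: type='fee' → inner[ELSE] → 7
txn_id=39: type='fee' → inner[amount >= 3191] → 29
txn_id=40: type='debit' → inner[risk >= 26] → 9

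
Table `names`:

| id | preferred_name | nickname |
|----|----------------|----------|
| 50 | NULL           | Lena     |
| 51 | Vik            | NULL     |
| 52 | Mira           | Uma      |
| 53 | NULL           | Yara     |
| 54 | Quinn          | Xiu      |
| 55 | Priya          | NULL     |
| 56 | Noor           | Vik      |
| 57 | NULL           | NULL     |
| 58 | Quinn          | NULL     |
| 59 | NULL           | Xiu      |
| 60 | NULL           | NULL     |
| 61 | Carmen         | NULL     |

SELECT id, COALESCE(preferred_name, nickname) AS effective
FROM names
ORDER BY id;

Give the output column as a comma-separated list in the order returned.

Lena, Vik, Mira, Yara, Quinn, Priya, Noor, NULL, Quinn, Xiu, NULL, Carmen

id=50: preferred_name=NULL, nickname=Lena → Lena
id=51: preferred_name=Vik → Vik
id=52: preferred_name=Mira → Mira
id=53: preferred_name=NULL, nickname=Yara → Yara
id=54: preferred_name=Quinn → Quinn
id=55: preferred_name=Priya → Priya
id=56: preferred_name=Noor → Noor
id=57: preferred_name=NULL, nickname=NULL (all NULL) → NULL
id=58: preferred_name=Quinn → Quinn
id=59: preferred_name=NULL, nickname=Xiu → Xiu
id=60: preferred_name=NULL, nickname=NULL (all NULL) → NULL
id=61: preferred_name=Carmen → Carmen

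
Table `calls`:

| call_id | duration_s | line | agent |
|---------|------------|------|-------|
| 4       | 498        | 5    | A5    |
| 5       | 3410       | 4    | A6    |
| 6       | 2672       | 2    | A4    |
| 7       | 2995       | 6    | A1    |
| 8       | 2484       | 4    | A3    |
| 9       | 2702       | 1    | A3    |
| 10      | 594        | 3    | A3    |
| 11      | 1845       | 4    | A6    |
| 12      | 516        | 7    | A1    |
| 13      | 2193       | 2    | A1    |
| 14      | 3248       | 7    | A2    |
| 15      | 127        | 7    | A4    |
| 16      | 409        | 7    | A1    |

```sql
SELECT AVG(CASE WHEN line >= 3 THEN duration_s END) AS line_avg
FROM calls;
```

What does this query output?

call_id=4: ✓ → 498
call_id=5: ✓ → 3410
call_id=6: ✗
call_id=7: ✓ → 2995
call_id=8: ✓ → 2484
call_id=9: ✗
call_id=10: ✓ → 594
call_id=11: ✓ → 1845
call_id=12: ✓ → 516
call_id=13: ✗
call_id=14: ✓ → 3248
call_id=15: ✓ → 127
call_id=16: ✓ → 409
line_avg = (498 + 3410 + 2995 + 2484 + 594 + 1845 + 516 + 3248 + 127 + 409) / 10 = 1612.6

1612.6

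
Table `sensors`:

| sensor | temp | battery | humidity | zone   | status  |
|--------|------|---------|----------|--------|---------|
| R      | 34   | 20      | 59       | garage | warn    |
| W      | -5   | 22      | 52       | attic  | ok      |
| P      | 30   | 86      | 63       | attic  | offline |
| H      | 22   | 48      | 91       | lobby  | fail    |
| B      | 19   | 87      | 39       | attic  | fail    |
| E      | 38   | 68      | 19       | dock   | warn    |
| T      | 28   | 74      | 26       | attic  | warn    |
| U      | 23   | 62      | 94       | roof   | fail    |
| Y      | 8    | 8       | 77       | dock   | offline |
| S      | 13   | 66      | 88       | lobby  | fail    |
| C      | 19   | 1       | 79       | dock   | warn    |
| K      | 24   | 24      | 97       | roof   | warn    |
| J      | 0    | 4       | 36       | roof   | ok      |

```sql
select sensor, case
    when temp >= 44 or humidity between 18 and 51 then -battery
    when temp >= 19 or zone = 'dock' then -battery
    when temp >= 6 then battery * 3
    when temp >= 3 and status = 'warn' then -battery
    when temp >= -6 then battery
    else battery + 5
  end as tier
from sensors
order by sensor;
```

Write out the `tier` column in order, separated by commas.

sensor=B: temp >= 44 or humidity between 18 and 51 → -87
sensor=C: temp >= 19 or zone = 'dock' → -1
sensor=E: temp >= 44 or humidity between 18 and 51 → -68
sensor=H: temp >= 19 or zone = 'dock' → -48
sensor=J: temp >= 44 or humidity between 18 and 51 → -4
sensor=K: temp >= 19 or zone = 'dock' → -24
sensor=P: temp >= 19 or zone = 'dock' → -86
sensor=R: temp >= 19 or zone = 'dock' → -20
sensor=S: temp >= 6 → 198
sensor=T: temp >= 44 or humidity between 18 and 51 → -74
sensor=U: temp >= 19 or zone = 'dock' → -62
sensor=W: temp >= -6 → 22
sensor=Y: temp >= 19 or zone = 'dock' → -8

-87, -1, -68, -48, -4, -24, -86, -20, 198, -74, -62, 22, -8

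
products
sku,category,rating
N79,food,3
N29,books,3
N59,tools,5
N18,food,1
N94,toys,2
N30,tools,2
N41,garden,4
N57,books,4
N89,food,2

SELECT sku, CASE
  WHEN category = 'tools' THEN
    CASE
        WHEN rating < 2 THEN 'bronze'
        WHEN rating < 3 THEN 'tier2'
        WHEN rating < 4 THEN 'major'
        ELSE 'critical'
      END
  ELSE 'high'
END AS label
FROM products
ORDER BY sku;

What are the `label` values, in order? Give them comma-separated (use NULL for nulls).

high, high, tier2, high, high, critical, high, high, high

sku=N18: category='food' → outer ELSE → high
sku=N29: category='books' → outer ELSE → high
sku=N30: category='tools' → inner[rating < 3] → tier2
sku=N41: category='garden' → outer ELSE → high
sku=N57: category='books' → outer ELSE → high
sku=N59: category='tools' → inner[ELSE] → critical
sku=N79: category='food' → outer ELSE → high
sku=N89: category='food' → outer ELSE → high
sku=N94: category='toys' → outer ELSE → high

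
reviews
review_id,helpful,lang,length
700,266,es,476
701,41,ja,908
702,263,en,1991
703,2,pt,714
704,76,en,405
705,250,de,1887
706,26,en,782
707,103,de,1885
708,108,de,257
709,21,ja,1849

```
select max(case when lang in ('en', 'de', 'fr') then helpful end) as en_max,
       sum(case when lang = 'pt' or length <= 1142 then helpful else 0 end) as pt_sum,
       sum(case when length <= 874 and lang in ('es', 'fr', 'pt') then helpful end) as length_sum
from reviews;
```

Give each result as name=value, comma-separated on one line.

[en_max: lang in ('en', 'de', 'fr')]
review_id=700: ✗
review_id=701: ✗
review_id=702: ✓ → 263
review_id=703: ✗
review_id=704: ✓ → 76
review_id=705: ✓ → 250
review_id=706: ✓ → 26
review_id=707: ✓ → 103
review_id=708: ✓ → 108
review_id=709: ✗
en_max = MAX(263, 76, 250, 26, 103, 108) = 263
—
[pt_sum: lang = 'pt' or length <= 1142]
review_id=700: ✓ → 266
review_id=701: ✓ → 41
review_id=702: ✗
review_id=703: ✓ → 2
review_id=704: ✓ → 76
review_id=705: ✗
review_id=706: ✓ → 26
review_id=707: ✗
review_id=708: ✓ → 108
review_id=709: ✗
pt_sum = 266 + 41 + 2 + 76 + 26 + 108 = 519
—
[length_sum: length <= 874 and lang in ('es', 'fr', 'pt')]
review_id=700: ✓ → 266
review_id=701: ✗
review_id=702: ✗
review_id=703: ✓ → 2
review_id=704: ✗
review_id=705: ✗
review_id=706: ✗
review_id=707: ✗
review_id=708: ✗
review_id=709: ✗
length_sum = 266 + 2 = 268

en_max=263, pt_sum=519, length_sum=268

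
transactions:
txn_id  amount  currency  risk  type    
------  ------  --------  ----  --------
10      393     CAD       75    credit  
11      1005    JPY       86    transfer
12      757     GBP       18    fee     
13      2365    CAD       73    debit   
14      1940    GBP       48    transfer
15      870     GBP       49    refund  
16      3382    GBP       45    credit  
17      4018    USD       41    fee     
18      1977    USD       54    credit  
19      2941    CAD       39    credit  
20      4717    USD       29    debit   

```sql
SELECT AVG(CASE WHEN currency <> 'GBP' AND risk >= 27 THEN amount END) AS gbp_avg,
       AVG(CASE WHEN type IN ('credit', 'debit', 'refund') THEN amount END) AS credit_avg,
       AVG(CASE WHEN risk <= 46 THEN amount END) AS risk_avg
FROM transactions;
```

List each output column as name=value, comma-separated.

gbp_avg=2488, credit_avg=2377.8571428571, risk_avg=3163

[gbp_avg: currency <> 'GBP' AND risk >= 27]
txn_id=10: ✓ → 393
txn_id=11: ✓ → 1005
txn_id=12: ✗
txn_id=13: ✓ → 2365
txn_id=14: ✗
txn_id=15: ✗
txn_id=16: ✗
txn_id=17: ✓ → 4018
txn_id=18: ✓ → 1977
txn_id=19: ✓ → 2941
txn_id=20: ✓ → 4717
gbp_avg = (393 + 1005 + 2365 + 4018 + 1977 + 2941 + 4717) / 7 = 2488
—
[credit_avg: type IN ('credit', 'debit', 'refund')]
txn_id=10: ✓ → 393
txn_id=11: ✗
txn_id=12: ✗
txn_id=13: ✓ → 2365
txn_id=14: ✗
txn_id=15: ✓ → 870
txn_id=16: ✓ → 3382
txn_id=17: ✗
txn_id=18: ✓ → 1977
txn_id=19: ✓ → 2941
txn_id=20: ✓ → 4717
credit_avg = (393 + 2365 + 870 + 3382 + 1977 + 2941 + 4717) / 7 = 2377.8571428571
—
[risk_avg: risk <= 46]
txn_id=10: ✗
txn_id=11: ✗
txn_id=12: ✓ → 757
txn_id=13: ✗
txn_id=14: ✗
txn_id=15: ✗
txn_id=16: ✓ → 3382
txn_id=17: ✓ → 4018
txn_id=18: ✗
txn_id=19: ✓ → 2941
txn_id=20: ✓ → 4717
risk_avg = (757 + 3382 + 4018 + 2941 + 4717) / 5 = 3163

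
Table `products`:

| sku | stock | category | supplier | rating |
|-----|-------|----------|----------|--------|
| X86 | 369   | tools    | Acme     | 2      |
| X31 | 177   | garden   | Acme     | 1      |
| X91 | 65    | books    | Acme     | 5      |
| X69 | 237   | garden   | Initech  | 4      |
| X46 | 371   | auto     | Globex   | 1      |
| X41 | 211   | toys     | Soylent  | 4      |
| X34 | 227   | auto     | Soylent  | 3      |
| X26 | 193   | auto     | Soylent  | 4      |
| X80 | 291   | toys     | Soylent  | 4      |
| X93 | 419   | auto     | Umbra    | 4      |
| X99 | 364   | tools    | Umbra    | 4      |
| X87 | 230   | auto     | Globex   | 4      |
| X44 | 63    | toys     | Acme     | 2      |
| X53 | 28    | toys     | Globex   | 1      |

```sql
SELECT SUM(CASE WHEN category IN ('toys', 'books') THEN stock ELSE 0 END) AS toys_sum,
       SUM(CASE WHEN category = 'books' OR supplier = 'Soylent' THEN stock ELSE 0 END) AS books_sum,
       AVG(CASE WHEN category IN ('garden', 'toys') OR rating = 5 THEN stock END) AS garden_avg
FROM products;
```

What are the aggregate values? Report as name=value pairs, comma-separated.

[toys_sum: category IN ('toys', 'books')]
sku=X86: ✗
sku=X31: ✗
sku=X91: ✓ → 65
sku=X69: ✗
sku=X46: ✗
sku=X41: ✓ → 211
sku=X34: ✗
sku=X26: ✗
sku=X80: ✓ → 291
sku=X93: ✗
sku=X99: ✗
sku=X87: ✗
sku=X44: ✓ → 63
sku=X53: ✓ → 28
toys_sum = 65 + 211 + 291 + 63 + 28 = 658
—
[books_sum: category = 'books' OR supplier = 'Soylent']
sku=X86: ✗
sku=X31: ✗
sku=X91: ✓ → 65
sku=X69: ✗
sku=X46: ✗
sku=X41: ✓ → 211
sku=X34: ✓ → 227
sku=X26: ✓ → 193
sku=X80: ✓ → 291
sku=X93: ✗
sku=X99: ✗
sku=X87: ✗
sku=X44: ✗
sku=X53: ✗
books_sum = 65 + 211 + 227 + 193 + 291 = 987
—
[garden_avg: category IN ('garden', 'toys') OR rating = 5]
sku=X86: ✗
sku=X31: ✓ → 177
sku=X91: ✓ → 65
sku=X69: ✓ → 237
sku=X46: ✗
sku=X41: ✓ → 211
sku=X34: ✗
sku=X26: ✗
sku=X80: ✓ → 291
sku=X93: ✗
sku=X99: ✗
sku=X87: ✗
sku=X44: ✓ → 63
sku=X53: ✓ → 28
garden_avg = (177 + 65 + 237 + 211 + 291 + 63 + 28) / 7 = 153.1428571429

toys_sum=658, books_sum=987, garden_avg=153.1428571429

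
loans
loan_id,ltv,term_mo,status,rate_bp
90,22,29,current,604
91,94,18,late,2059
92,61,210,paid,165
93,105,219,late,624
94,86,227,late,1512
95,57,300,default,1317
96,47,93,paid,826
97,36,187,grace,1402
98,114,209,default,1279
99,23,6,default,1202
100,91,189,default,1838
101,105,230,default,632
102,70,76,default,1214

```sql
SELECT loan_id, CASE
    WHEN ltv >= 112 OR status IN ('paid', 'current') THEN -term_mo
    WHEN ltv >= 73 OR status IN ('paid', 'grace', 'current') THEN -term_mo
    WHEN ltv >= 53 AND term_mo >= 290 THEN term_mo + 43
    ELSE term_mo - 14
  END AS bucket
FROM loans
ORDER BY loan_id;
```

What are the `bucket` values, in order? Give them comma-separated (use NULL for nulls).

-29, -18, -210, -219, -227, 343, -93, -187, -209, -8, -189, -230, 62

loan_id=90: ltv >= 112 OR status IN ('paid', 'current') → -29
loan_id=91: ltv >= 73 OR status IN ('paid', 'grace', 'current') → -18
loan_id=92: ltv >= 112 OR status IN ('paid', 'current') → -210
loan_id=93: ltv >= 73 OR status IN ('paid', 'grace', 'current') → -219
loan_id=94: ltv >= 73 OR status IN ('paid', 'grace', 'current') → -227
loan_id=95: ltv >= 53 AND term_mo >= 290 → 343
loan_id=96: ltv >= 112 OR status IN ('paid', 'current') → -93
loan_id=97: ltv >= 73 OR status IN ('paid', 'grace', 'current') → -187
loan_id=98: ltv >= 112 OR status IN ('paid', 'current') → -209
loan_id=99: ELSE → -8
loan_id=100: ltv >= 73 OR status IN ('paid', 'grace', 'current') → -189
loan_id=101: ltv >= 73 OR status IN ('paid', 'grace', 'current') → -230
loan_id=102: ELSE → 62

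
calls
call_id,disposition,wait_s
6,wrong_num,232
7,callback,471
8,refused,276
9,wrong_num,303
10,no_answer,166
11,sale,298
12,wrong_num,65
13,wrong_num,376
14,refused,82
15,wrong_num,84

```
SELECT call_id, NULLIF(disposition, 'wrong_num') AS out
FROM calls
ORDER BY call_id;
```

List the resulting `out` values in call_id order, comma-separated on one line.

NULL, callback, refused, NULL, no_answer, sale, NULL, NULL, refused, NULL

call_id=6: disposition=wrong_num vs wrong_num: equal → NULL
call_id=7: disposition=callback vs wrong_num: differ → callback
call_id=8: disposition=refused vs wrong_num: differ → refused
call_id=9: disposition=wrong_num vs wrong_num: equal → NULL
call_id=10: disposition=no_answer vs wrong_num: differ → no_answer
call_id=11: disposition=sale vs wrong_num: differ → sale
call_id=12: disposition=wrong_num vs wrong_num: equal → NULL
call_id=13: disposition=wrong_num vs wrong_num: equal → NULL
call_id=14: disposition=refused vs wrong_num: differ → refused
call_id=15: disposition=wrong_num vs wrong_num: equal → NULL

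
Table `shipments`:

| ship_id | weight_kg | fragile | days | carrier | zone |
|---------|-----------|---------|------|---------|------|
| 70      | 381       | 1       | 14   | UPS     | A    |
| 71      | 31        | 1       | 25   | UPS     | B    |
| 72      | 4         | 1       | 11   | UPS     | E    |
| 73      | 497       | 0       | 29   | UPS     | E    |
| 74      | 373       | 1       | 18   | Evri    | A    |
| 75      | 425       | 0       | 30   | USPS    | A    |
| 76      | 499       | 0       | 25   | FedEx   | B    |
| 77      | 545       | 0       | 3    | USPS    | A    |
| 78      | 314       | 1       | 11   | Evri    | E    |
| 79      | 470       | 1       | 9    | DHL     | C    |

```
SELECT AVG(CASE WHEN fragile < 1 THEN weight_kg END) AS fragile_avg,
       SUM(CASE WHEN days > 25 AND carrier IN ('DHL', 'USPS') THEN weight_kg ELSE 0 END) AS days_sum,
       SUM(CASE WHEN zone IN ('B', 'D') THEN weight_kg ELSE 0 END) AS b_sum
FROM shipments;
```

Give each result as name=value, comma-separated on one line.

fragile_avg=491.5, days_sum=425, b_sum=530

[fragile_avg: fragile < 1]
ship_id=70: ✗
ship_id=71: ✗
ship_id=72: ✗
ship_id=73: ✓ → 497
ship_id=74: ✗
ship_id=75: ✓ → 425
ship_id=76: ✓ → 499
ship_id=77: ✓ → 545
ship_id=78: ✗
ship_id=79: ✗
fragile_avg = (497 + 425 + 499 + 545) / 4 = 491.5
—
[days_sum: days > 25 AND carrier IN ('DHL', 'USPS')]
ship_id=70: ✗
ship_id=71: ✗
ship_id=72: ✗
ship_id=73: ✗
ship_id=74: ✗
ship_id=75: ✓ → 425
ship_id=76: ✗
ship_id=77: ✗
ship_id=78: ✗
ship_id=79: ✗
days_sum = 425
—
[b_sum: zone IN ('B', 'D')]
ship_id=70: ✗
ship_id=71: ✓ → 31
ship_id=72: ✗
ship_id=73: ✗
ship_id=74: ✗
ship_id=75: ✗
ship_id=76: ✓ → 499
ship_id=77: ✗
ship_id=78: ✗
ship_id=79: ✗
b_sum = 31 + 499 = 530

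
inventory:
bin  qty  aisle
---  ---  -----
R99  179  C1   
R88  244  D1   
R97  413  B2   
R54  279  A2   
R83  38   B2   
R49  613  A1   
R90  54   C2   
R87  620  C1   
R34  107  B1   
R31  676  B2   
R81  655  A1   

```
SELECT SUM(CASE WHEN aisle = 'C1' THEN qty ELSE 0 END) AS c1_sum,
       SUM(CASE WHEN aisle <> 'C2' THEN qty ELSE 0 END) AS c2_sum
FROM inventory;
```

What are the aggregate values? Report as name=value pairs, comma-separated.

c1_sum=799, c2_sum=3824

[c1_sum: aisle = 'C1']
bin=R99: ✓ → 179
bin=R88: ✗
bin=R97: ✗
bin=R54: ✗
bin=R83: ✗
bin=R49: ✗
bin=R90: ✗
bin=R87: ✓ → 620
bin=R34: ✗
bin=R31: ✗
bin=R81: ✗
c1_sum = 179 + 620 = 799
—
[c2_sum: aisle <> 'C2']
bin=R99: ✓ → 179
bin=R88: ✓ → 244
bin=R97: ✓ → 413
bin=R54: ✓ → 279
bin=R83: ✓ → 38
bin=R49: ✓ → 613
bin=R90: ✗
bin=R87: ✓ → 620
bin=R34: ✓ → 107
bin=R31: ✓ → 676
bin=R81: ✓ → 655
c2_sum = 179 + 244 + 413 + 279 + 38 + 613 + 620 + 107 + 676 + 655 = 3824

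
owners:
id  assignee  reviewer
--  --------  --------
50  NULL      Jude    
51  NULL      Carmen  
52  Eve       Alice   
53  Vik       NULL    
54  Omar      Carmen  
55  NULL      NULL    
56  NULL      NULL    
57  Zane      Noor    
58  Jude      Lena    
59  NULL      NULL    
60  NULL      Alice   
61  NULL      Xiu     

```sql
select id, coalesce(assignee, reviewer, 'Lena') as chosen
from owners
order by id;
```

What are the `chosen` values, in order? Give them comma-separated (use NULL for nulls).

id=50: assignee=NULL, reviewer=Jude → Jude
id=51: assignee=NULL, reviewer=Carmen → Carmen
id=52: assignee=Eve → Eve
id=53: assignee=Vik → Vik
id=54: assignee=Omar → Omar
id=55: assignee=NULL, reviewer=NULL, → literal Lena → Lena
id=56: assignee=NULL, reviewer=NULL, → literal Lena → Lena
id=57: assignee=Zane → Zane
id=58: assignee=Jude → Jude
id=59: assignee=NULL, reviewer=NULL, → literal Lena → Lena
id=60: assignee=NULL, reviewer=Alice → Alice
id=61: assignee=NULL, reviewer=Xiu → Xiu

Jude, Carmen, Eve, Vik, Omar, Lena, Lena, Zane, Jude, Lena, Alice, Xiu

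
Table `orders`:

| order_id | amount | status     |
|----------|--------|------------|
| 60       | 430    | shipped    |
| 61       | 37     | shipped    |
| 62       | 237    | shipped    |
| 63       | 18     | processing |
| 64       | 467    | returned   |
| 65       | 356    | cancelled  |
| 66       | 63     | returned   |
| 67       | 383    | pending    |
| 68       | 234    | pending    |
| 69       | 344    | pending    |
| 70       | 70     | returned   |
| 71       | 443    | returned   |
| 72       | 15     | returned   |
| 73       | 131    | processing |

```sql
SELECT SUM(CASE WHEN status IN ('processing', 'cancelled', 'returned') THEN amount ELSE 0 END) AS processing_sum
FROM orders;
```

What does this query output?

order_id=60: ✗
order_id=61: ✗
order_id=62: ✗
order_id=63: ✓ → 18
order_id=64: ✓ → 467
order_id=65: ✓ → 356
order_id=66: ✓ → 63
order_id=67: ✗
order_id=68: ✗
order_id=69: ✗
order_id=70: ✓ → 70
order_id=71: ✓ → 443
order_id=72: ✓ → 15
order_id=73: ✓ → 131
processing_sum = 18 + 467 + 356 + 63 + 70 + 443 + 15 + 131 = 1563

1563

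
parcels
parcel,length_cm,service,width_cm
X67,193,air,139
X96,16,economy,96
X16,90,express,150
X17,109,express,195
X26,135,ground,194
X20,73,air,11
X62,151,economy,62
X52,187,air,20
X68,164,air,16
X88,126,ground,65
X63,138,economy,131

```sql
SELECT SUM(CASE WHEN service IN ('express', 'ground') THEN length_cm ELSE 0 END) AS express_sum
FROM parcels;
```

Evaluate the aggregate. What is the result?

460

parcel=X67: ✗
parcel=X96: ✗
parcel=X16: ✓ → 90
parcel=X17: ✓ → 109
parcel=X26: ✓ → 135
parcel=X20: ✗
parcel=X62: ✗
parcel=X52: ✗
parcel=X68: ✗
parcel=X88: ✓ → 126
parcel=X63: ✗
express_sum = 90 + 109 + 135 + 126 = 460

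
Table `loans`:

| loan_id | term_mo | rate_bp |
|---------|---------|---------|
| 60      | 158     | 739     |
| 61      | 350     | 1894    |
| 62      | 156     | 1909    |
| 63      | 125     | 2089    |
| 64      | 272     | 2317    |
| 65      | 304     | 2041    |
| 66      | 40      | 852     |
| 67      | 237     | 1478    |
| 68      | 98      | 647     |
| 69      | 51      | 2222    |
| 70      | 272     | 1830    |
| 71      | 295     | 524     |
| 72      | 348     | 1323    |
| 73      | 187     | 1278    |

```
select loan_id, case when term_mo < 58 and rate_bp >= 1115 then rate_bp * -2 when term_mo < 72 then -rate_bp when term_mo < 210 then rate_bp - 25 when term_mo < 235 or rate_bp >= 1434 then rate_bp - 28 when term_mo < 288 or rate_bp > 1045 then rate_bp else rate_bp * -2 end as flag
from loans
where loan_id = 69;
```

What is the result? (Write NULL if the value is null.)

loan_id = 69: term_mo=51, rate_bp=2222.
term_mo < 58 and rate_bp >= 1115 → true → -4444

-4444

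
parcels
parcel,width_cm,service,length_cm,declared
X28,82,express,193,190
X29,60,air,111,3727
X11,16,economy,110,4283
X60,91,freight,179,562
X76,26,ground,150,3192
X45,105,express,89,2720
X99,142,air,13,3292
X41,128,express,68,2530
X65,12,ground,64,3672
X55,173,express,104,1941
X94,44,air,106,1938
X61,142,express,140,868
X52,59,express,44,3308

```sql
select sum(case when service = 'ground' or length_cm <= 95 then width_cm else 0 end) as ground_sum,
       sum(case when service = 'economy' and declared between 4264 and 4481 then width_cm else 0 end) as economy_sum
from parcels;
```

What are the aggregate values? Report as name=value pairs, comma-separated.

ground_sum=472, economy_sum=16

[ground_sum: service = 'ground' or length_cm <= 95]
parcel=X28: ✗
parcel=X29: ✗
parcel=X11: ✗
parcel=X60: ✗
parcel=X76: ✓ → 26
parcel=X45: ✓ → 105
parcel=X99: ✓ → 142
parcel=X41: ✓ → 128
parcel=X65: ✓ → 12
parcel=X55: ✗
parcel=X94: ✗
parcel=X61: ✗
parcel=X52: ✓ → 59
ground_sum = 26 + 105 + 142 + 128 + 12 + 59 = 472
—
[economy_sum: service = 'economy' and declared between 4264 and 4481]
parcel=X28: ✗
parcel=X29: ✗
parcel=X11: ✓ → 16
parcel=X60: ✗
parcel=X76: ✗
parcel=X45: ✗
parcel=X99: ✗
parcel=X41: ✗
parcel=X65: ✗
parcel=X55: ✗
parcel=X94: ✗
parcel=X61: ✗
parcel=X52: ✗
economy_sum = 16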